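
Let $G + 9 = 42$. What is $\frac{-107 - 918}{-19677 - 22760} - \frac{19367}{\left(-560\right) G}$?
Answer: $\frac{840819379}{784235760} \approx 1.0722$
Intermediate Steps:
$G = 33$ ($G = -9 + 42 = 33$)
$\frac{-107 - 918}{-19677 - 22760} - \frac{19367}{\left(-560\right) G} = \frac{-107 - 918}{-19677 - 22760} - \frac{19367}{\left(-560\right) 33} = \frac{-107 - 918}{-42437} - \frac{19367}{-18480} = \left(-1025\right) \left(- \frac{1}{42437}\right) - - \frac{19367}{18480} = \frac{1025}{42437} + \frac{19367}{18480} = \frac{840819379}{784235760}$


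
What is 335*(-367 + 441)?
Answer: 24790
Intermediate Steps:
335*(-367 + 441) = 335*74 = 24790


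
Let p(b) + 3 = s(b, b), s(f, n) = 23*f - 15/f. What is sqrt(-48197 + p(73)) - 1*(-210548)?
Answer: 210548 + 4*I*sqrt(15494469)/73 ≈ 2.1055e+5 + 215.69*I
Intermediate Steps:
s(f, n) = -15/f + 23*f
p(b) = -3 - 15/b + 23*b (p(b) = -3 + (-15/b + 23*b) = -3 - 15/b + 23*b)
sqrt(-48197 + p(73)) - 1*(-210548) = sqrt(-48197 + (-3 - 15/73 + 23*73)) - 1*(-210548) = sqrt(-48197 + (-3 - 15*1/73 + 1679)) + 210548 = sqrt(-48197 + (-3 - 15/73 + 1679)) + 210548 = sqrt(-48197 + 122333/73) + 210548 = sqrt(-3396048/73) + 210548 = 4*I*sqrt(15494469)/73 + 210548 = 210548 + 4*I*sqrt(15494469)/73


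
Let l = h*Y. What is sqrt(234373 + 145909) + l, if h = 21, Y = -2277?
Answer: -47817 + sqrt(380282) ≈ -47200.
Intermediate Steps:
l = -47817 (l = 21*(-2277) = -47817)
sqrt(234373 + 145909) + l = sqrt(234373 + 145909) - 47817 = sqrt(380282) - 47817 = -47817 + sqrt(380282)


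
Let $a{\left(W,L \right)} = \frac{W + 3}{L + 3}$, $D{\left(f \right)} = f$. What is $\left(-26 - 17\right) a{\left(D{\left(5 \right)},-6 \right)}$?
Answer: $\frac{344}{3} \approx 114.67$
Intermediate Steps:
$a{\left(W,L \right)} = \frac{3 + W}{3 + L}$
$\left(-26 - 17\right) a{\left(D{\left(5 \right)},-6 \right)} = \left(-26 - 17\right) \frac{3 + 5}{3 - 6} = - 43 \frac{1}{-3} \cdot 8 = - 43 \left(\left(- \frac{1}{3}\right) 8\right) = \left(-43\right) \left(- \frac{8}{3}\right) = \frac{344}{3}$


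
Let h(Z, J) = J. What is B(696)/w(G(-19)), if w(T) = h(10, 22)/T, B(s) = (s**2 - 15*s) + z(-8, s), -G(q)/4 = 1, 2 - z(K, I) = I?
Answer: -946564/11 ≈ -86051.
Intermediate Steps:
z(K, I) = 2 - I
G(q) = -4 (G(q) = -4*1 = -4)
B(s) = 2 + s**2 - 16*s (B(s) = (s**2 - 15*s) + (2 - s) = 2 + s**2 - 16*s)
w(T) = 22/T
B(696)/w(G(-19)) = (2 + 696**2 - 16*696)/((22/(-4))) = (2 + 484416 - 11136)/((22*(-1/4))) = 473282/(-11/2) = 473282*(-2/11) = -946564/11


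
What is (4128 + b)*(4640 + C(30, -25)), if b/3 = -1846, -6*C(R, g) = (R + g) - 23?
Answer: -6546630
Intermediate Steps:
C(R, g) = 23/6 - R/6 - g/6 (C(R, g) = -((R + g) - 23)/6 = -(-23 + R + g)/6 = 23/6 - R/6 - g/6)
b = -5538 (b = 3*(-1846) = -5538)
(4128 + b)*(4640 + C(30, -25)) = (4128 - 5538)*(4640 + (23/6 - ⅙*30 - ⅙*(-25))) = -1410*(4640 + (23/6 - 5 + 25/6)) = -1410*(4640 + 3) = -1410*4643 = -6546630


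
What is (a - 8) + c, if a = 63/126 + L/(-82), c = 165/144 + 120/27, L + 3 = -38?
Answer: -203/144 ≈ -1.4097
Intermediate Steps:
L = -41 (L = -3 - 38 = -41)
c = 805/144 (c = 165*(1/144) + 120*(1/27) = 55/48 + 40/9 = 805/144 ≈ 5.5903)
a = 1 (a = 63/126 - 41/(-82) = 63*(1/126) - 41*(-1/82) = ½ + ½ = 1)
(a - 8) + c = (1 - 8) + 805/144 = -7 + 805/144 = -203/144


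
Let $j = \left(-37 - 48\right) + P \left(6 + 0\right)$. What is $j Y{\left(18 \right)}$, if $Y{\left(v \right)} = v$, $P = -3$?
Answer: $-1854$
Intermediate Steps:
$j = -103$ ($j = \left(-37 - 48\right) - 3 \left(6 + 0\right) = -85 - 18 = -103$)
$j Y{\left(18 \right)} = \left(-103\right) 18 = -1854$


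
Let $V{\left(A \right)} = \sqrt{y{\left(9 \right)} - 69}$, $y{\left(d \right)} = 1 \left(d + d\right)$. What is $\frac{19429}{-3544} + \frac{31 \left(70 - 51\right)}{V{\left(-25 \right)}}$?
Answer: $- \frac{19429}{3544} - \frac{589 i \sqrt{51}}{51} \approx -5.4822 - 82.476 i$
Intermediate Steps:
$y{\left(d \right)} = 2 d$ ($y{\left(d \right)} = 1 \cdot 2 d = 2 d$)
$V{\left(A \right)} = i \sqrt{51}$ ($V{\left(A \right)} = \sqrt{2 \cdot 9 - 69} = \sqrt{18 - 69} = \sqrt{-51} = i \sqrt{51}$)
$\frac{19429}{-3544} + \frac{31 \left(70 - 51\right)}{V{\left(-25 \right)}} = \frac{19429}{-3544} + \frac{31 \left(70 - 51\right)}{i \sqrt{51}} = 19429 \left(- \frac{1}{3544}\right) + 31 \cdot 19 \left(- \frac{i \sqrt{51}}{51}\right) = - \frac{19429}{3544} + 589 \left(- \frac{i \sqrt{51}}{51}\right) = - \frac{19429}{3544} - \frac{589 i \sqrt{51}}{51}$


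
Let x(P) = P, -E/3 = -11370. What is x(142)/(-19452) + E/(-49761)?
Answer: -12418033/17925018 ≈ -0.69278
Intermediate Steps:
E = 34110 (E = -3*(-11370) = 34110)
x(142)/(-19452) + E/(-49761) = 142/(-19452) + 34110/(-49761) = 142*(-1/19452) + 34110*(-1/49761) = -71/9726 - 3790/5529 = -12418033/17925018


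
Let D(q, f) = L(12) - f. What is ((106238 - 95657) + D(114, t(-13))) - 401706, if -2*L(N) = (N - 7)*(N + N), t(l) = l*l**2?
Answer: -388988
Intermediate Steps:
t(l) = l**3
L(N) = -N*(-7 + N) (L(N) = -(N - 7)*(N + N)/2 = -(-7 + N)*2*N/2 = -N*(-7 + N))
D(q, f) = -60 - f (D(q, f) = 12*(7 - 1*12) - f = 12*(7 - 12) - f = 12*(-5) - f = -60 - f)
((106238 - 95657) + D(114, t(-13))) - 401706 = ((106238 - 95657) + (-60 - 1*(-13)**3)) - 401706 = (10581 + (-60 - 1*(-2197))) - 401706 = (10581 + (-60 + 2197)) - 401706 = (10581 + 2137) - 401706 = 12718 - 401706 = -388988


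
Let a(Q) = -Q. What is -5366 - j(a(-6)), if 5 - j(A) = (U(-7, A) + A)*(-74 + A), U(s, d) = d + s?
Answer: -5711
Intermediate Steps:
j(A) = 5 - (-74 + A)*(-7 + 2*A) (j(A) = 5 - ((A - 7) + A)*(-74 + A) = 5 - ((-7 + A) + A)*(-74 + A) = 5 - (-7 + 2*A)*(-74 + A) = 5 - (-74 + A)*(-7 + 2*A))
-5366 - j(a(-6)) = -5366 - (-513 - 2*(-1*(-6))² + 155*(-1*(-6))) = -5366 - (-513 - 2*6² + 155*6) = -5366 - (-513 - 2*36 + 930) = -5366 - (-513 - 72 + 930) = -5366 - 1*345 = -5366 - 345 = -5711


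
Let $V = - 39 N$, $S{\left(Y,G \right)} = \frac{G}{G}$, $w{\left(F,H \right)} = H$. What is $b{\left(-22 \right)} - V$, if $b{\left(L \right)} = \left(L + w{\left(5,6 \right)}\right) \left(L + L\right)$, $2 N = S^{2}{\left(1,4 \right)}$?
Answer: $\frac{1447}{2} \approx 723.5$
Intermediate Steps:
$S{\left(Y,G \right)} = 1$
$N = \frac{1}{2}$ ($N = \frac{1^{2}}{2} = \frac{1}{2} \cdot 1 = \frac{1}{2} \approx 0.5$)
$b{\left(L \right)} = 2 L \left(6 + L\right)$ ($b{\left(L \right)} = \left(L + 6\right) \left(L + L\right) = \left(6 + L\right) 2 L = 2 L \left(6 + L\right)$)
$V = - \frac{39}{2}$ ($V = \left(-39\right) \frac{1}{2} = - \frac{39}{2} \approx -19.5$)
$b{\left(-22 \right)} - V = 2 \left(-22\right) \left(6 - 22\right) - - \frac{39}{2} = 2 \left(-22\right) \left(-16\right) + \frac{39}{2} = 704 + \frac{39}{2} = \frac{1447}{2}$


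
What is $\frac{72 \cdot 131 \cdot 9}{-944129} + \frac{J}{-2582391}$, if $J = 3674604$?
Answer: $- \frac{1229504735708}{812703410813} \approx -1.5129$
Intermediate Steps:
$\frac{72 \cdot 131 \cdot 9}{-944129} + \frac{J}{-2582391} = \frac{72 \cdot 131 \cdot 9}{-944129} + \frac{3674604}{-2582391} = 9432 \cdot 9 \left(- \frac{1}{944129}\right) + 3674604 \left(- \frac{1}{2582391}\right) = 84888 \left(- \frac{1}{944129}\right) - \frac{1224868}{860797} = - \frac{84888}{944129} - \frac{1224868}{860797} = - \frac{1229504735708}{812703410813}$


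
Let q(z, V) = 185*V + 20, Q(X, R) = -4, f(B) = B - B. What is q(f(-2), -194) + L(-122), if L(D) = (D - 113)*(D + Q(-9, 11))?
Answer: -6260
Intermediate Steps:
f(B) = 0
q(z, V) = 20 + 185*V
L(D) = (-113 + D)*(-4 + D) (L(D) = (D - 113)*(D - 4) = (-113 + D)*(-4 + D))
q(f(-2), -194) + L(-122) = (20 + 185*(-194)) + (452 + (-122)**2 - 117*(-122)) = (20 - 35890) + (452 + 14884 + 14274) = -35870 + 29610 = -6260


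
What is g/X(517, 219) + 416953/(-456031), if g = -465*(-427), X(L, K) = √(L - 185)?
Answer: -416953/456031 + 198555*√83/166 ≈ 10896.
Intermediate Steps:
X(L, K) = √(-185 + L)
g = 198555
g/X(517, 219) + 416953/(-456031) = 198555/(√(-185 + 517)) + 416953/(-456031) = 198555/(√332) + 416953*(-1/456031) = 198555/((2*√83)) - 416953/456031 = 198555*(√83/166) - 416953/456031 = 198555*√83/166 - 416953/456031 = -416953/456031 + 198555*√83/166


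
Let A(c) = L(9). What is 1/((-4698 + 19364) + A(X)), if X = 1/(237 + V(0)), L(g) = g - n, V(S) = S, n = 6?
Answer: 1/14669 ≈ 6.8171e-5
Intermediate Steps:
L(g) = -6 + g (L(g) = g - 1*6 = g - 6 = -6 + g)
X = 1/237 (X = 1/(237 + 0) = 1/237 ≈ 0.0042194)
A(c) = 3 (A(c) = -6 + 9 = 3)
1/((-4698 + 19364) + A(X)) = 1/((-4698 + 19364) + 3) = 1/(14666 + 3) = 1/14669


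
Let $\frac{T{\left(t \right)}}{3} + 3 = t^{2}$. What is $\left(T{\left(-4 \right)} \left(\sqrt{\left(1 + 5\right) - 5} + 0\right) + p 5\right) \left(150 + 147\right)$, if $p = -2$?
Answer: $8613$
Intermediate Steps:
$T{\left(t \right)} = -9 + 3 t^{2}$
$\left(T{\left(-4 \right)} \left(\sqrt{\left(1 + 5\right) - 5} + 0\right) + p 5\right) \left(150 + 147\right) = \left(\left(-9 + 3 \left(-4\right)^{2}\right) \left(\sqrt{\left(1 + 5\right) - 5} + 0\right) - 10\right) \left(150 + 147\right) = \left(\left(-9 + 3 \cdot 16\right) \left(\sqrt{6 - 5} + 0\right) - 10\right) 297 = \left(\left(-9 + 48\right) \left(\sqrt{1} + 0\right) - 10\right) 297 = \left(39 \left(1 + 0\right) - 10\right) 297 = \left(39 \cdot 1 - 10\right) 297 = \left(39 - 10\right) 297 = 29 \cdot 297 = 8613$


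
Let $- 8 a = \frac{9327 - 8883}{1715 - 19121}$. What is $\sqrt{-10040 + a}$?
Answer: $\frac{i \sqrt{337978460823}}{5802} \approx 100.2 i$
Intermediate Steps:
$a = \frac{37}{11604}$ ($a = - \frac{\left(9327 - 8883\right) \frac{1}{1715 - 19121}}{8} = - \frac{444 \frac{1}{-17406}}{8} = - \frac{444 \left(- \frac{1}{17406}\right)}{8} = \left(- \frac{1}{8}\right) \left(- \frac{74}{2901}\right) = \frac{37}{11604} \approx 0.0031886$)
$\sqrt{-10040 + a} = \sqrt{-10040 + \frac{37}{11604}} = \sqrt{- \frac{116504123}{11604}} = \frac{i \sqrt{337978460823}}{5802}$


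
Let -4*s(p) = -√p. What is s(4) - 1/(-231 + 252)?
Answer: 19/42 ≈ 0.45238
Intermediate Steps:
s(p) = √p/4 (s(p) = -(-1)*√p/4 = √p/4)
s(4) - 1/(-231 + 252) = √4/4 - 1/(-231 + 252) = (¼)*2 - 1/21 = ½ - 1*1/21 = ½ - 1/21 = 19/42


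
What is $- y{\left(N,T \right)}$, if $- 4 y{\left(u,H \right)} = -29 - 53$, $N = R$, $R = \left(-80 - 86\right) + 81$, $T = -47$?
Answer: $- \frac{41}{2} \approx -20.5$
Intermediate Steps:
$R = -85$ ($R = -166 + 81 = -85$)
$N = -85$
$y{\left(u,H \right)} = \frac{41}{2}$ ($y{\left(u,H \right)} = - \frac{-29 - 53}{4} = \left(- \frac{1}{4}\right) \left(-82\right) = \frac{41}{2}$)
$- y{\left(N,T \right)} = \left(-1\right) \frac{41}{2} = - \frac{41}{2}$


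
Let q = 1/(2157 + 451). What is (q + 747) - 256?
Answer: 1280529/2608 ≈ 491.00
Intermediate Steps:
q = 1/2608 ≈ 0.00038344
(q + 747) - 256 = (1/2608 + 747) - 256 = 1948177/2608 - 256 = 1280529/2608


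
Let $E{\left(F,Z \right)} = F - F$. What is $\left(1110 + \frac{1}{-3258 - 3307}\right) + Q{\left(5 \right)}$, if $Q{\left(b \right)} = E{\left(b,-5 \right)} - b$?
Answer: $\frac{7254324}{6565} \approx 1105.0$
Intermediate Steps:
$E{\left(F,Z \right)} = 0$
$Q{\left(b \right)} = - b$ ($Q{\left(b \right)} = 0 - b = - b$)
$\left(1110 + \frac{1}{-3258 - 3307}\right) + Q{\left(5 \right)} = \left(1110 + \frac{1}{-3258 - 3307}\right) - 5 = \left(1110 + \frac{1}{-6565}\right) - 5 = \left(1110 - \frac{1}{6565}\right) - 5 = \frac{7287149}{6565} - 5 = \frac{7254324}{6565}$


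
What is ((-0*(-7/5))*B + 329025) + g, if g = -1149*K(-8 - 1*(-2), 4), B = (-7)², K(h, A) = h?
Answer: 335919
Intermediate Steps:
B = 49
g = 6894 (g = -1149*(-8 - 1*(-2)) = -1149*(-8 + 2) = -1149*(-6) = 6894)
((-0*(-7/5))*B + 329025) + g = (-0*(-7/5)*49 + 329025) + 6894 = (-0*(-7*⅕)*49 + 329025) + 6894 = (-0*(-7)/5*49 + 329025) + 6894 = (-56*0*49 + 329025) + 6894 = (0*49 + 329025) + 6894 = (0 + 329025) + 6894 = 329025 + 6894 = 335919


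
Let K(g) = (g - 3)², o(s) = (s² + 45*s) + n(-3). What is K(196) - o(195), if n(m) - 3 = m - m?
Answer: -9554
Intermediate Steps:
n(m) = 3 (n(m) = 3 + (m - m) = 3 + 0 = 3)
o(s) = 3 + s² + 45*s (o(s) = (s² + 45*s) + 3 = 3 + s² + 45*s)
K(g) = (-3 + g)²
K(196) - o(195) = (-3 + 196)² - (3 + 195² + 45*195) = 193² - (3 + 38025 + 8775) = 37249 - 1*46803 = 37249 - 46803 = -9554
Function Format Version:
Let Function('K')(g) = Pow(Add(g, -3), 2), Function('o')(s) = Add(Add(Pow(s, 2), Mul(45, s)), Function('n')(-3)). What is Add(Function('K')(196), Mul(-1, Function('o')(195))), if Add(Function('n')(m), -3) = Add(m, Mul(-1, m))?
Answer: -9554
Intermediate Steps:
Function('n')(m) = 3 (Function('n')(m) = Add(3, Add(m, Mul(-1, m))) = Add(3, 0) = 3)
Function('o')(s) = Add(3, Pow(s, 2), Mul(45, s)) (Function('o')(s) = Add(Add(Pow(s, 2), Mul(45, s)), 3) = Add(3, Pow(s, 2), Mul(45, s)))
Function('K')(g) = Pow(Add(-3, g), 2)
Add(Function('K')(196), Mul(-1, Function('o')(195))) = Add(Pow(Add(-3, 196), 2), Mul(-1, Add(3, Pow(195, 2), Mul(45, 195)))) = Add(Pow(193, 2), Mul(-1, Add(3, 38025, 8775))) = Add(37249, Mul(-1, 46803)) = Add(37249, -46803) = -9554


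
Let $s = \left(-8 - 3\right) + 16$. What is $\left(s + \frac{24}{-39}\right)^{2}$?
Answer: $\frac{3249}{169} \approx 19.225$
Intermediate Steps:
$s = 5$ ($s = -11 + 16 = 5$)
$\left(s + \frac{24}{-39}\right)^{2} = \left(5 + \frac{24}{-39}\right)^{2} = \left(5 + 24 \left(- \frac{1}{39}\right)\right)^{2} = \left(5 - \frac{8}{13}\right)^{2} = \left(\frac{57}{13}\right)^{2} = \frac{3249}{169}$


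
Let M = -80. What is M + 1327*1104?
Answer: 1464928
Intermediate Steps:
M + 1327*1104 = -80 + 1327*1104 = -80 + 1465008 = 1464928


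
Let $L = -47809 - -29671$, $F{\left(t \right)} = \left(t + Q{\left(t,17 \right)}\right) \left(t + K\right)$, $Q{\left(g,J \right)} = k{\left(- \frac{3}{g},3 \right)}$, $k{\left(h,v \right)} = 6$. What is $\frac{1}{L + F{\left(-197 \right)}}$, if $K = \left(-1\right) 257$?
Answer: $\frac{1}{68576} \approx 1.4582 \cdot 10^{-5}$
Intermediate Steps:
$Q{\left(g,J \right)} = 6$
$K = -257$
$F{\left(t \right)} = \left(-257 + t\right) \left(6 + t\right)$ ($F{\left(t \right)} = \left(t + 6\right) \left(t - 257\right) = \left(6 + t\right) \left(-257 + t\right) = \left(-257 + t\right) \left(6 + t\right)$)
$L = -18138$ ($L = -47809 + 29671 = -18138$)
$\frac{1}{L + F{\left(-197 \right)}} = \frac{1}{-18138 - \left(-47905 - 38809\right)} = \frac{1}{-18138 + \left(-1542 + 38809 + 49447\right)} = \frac{1}{-18138 + 86714} = \frac{1}{68576}$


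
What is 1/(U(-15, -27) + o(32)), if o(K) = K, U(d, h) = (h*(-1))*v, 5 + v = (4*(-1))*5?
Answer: -1/643 ≈ -0.0015552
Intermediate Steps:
v = -25 (v = -5 + (4*(-1))*5 = -5 - 4*5 = -5 - 20 = -25)
U(d, h) = 25*h (U(d, h) = (h*(-1))*(-25) = -h*(-25) = 25*h)
1/(U(-15, -27) + o(32)) = 1/(25*(-27) + 32) = 1/(-675 + 32) = 1/(-643) = -1/643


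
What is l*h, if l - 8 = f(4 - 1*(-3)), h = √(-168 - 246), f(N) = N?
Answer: 45*I*√46 ≈ 305.21*I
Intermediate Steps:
h = 3*I*√46 (h = √(-414) = 3*I*√46 ≈ 20.347*I)
l = 15 (l = 8 + (4 - 1*(-3)) = 8 + (4 + 3) = 8 + 7 = 15)
l*h = 15*(3*I*√46) = 45*I*√46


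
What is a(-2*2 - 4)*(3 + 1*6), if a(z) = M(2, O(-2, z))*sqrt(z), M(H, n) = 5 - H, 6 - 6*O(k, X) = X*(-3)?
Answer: 54*I*sqrt(2) ≈ 76.368*I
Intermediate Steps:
O(k, X) = 1 + X/2 (O(k, X) = 1 - X*(-3)/6 = 1 - (-1)*X/2 = 1 + X/2)
a(z) = 3*sqrt(z) (a(z) = (5 - 1*2)*sqrt(z) = (5 - 2)*sqrt(z) = 3*sqrt(z))
a(-2*2 - 4)*(3 + 1*6) = (3*sqrt(-2*2 - 4))*(3 + 1*6) = (3*sqrt(-4 - 4))*(3 + 6) = (3*sqrt(-8))*9 = (3*(2*I*sqrt(2)))*9 = (6*I*sqrt(2))*9 = 54*I*sqrt(2)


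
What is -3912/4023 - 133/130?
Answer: -347873/174330 ≈ -1.9955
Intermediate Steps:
-3912/4023 - 133/130 = -3912*1/4023 - 133*1/130 = -1304/1341 - 133/130 = -347873/174330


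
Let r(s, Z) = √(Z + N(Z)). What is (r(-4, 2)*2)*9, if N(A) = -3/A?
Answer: 9*√2 ≈ 12.728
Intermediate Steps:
r(s, Z) = √(Z - 3/Z)
(r(-4, 2)*2)*9 = (√(2 - 3/2)*2)*9 = (√(½)*2)*9 = ((√2/2)*2)*9 = √2*9 = 9*√2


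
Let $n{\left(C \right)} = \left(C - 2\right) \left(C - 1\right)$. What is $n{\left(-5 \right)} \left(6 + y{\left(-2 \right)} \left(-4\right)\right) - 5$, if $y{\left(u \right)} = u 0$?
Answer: $247$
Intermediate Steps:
$y{\left(u \right)} = 0$
$n{\left(C \right)} = \left(-1 + C\right) \left(-2 + C\right)$ ($n{\left(C \right)} = \left(-2 + C\right) \left(-1 + C\right) = \left(-1 + C\right) \left(-2 + C\right)$)
$n{\left(-5 \right)} \left(6 + y{\left(-2 \right)} \left(-4\right)\right) - 5 = \left(2 + \left(-5\right)^{2} - -15\right) \left(6 + 0 \left(-4\right)\right) - 5 = \left(2 + 25 + 15\right) \left(6 + 0\right) - 5 = 42 \cdot 6 - 5 = 252 - 5 = 247$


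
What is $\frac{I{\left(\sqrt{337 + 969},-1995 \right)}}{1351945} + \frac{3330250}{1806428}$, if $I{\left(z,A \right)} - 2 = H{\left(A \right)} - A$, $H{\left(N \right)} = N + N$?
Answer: $\frac{2249357312623}{1221095651230} \approx 1.8421$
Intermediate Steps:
$H{\left(N \right)} = 2 N$
$I{\left(z,A \right)} = 2 + A$ ($I{\left(z,A \right)} = 2 + \left(2 A - A\right) = 2 + A$)
$\frac{I{\left(\sqrt{337 + 969},-1995 \right)}}{1351945} + \frac{3330250}{1806428} = \frac{2 - 1995}{1351945} + \frac{3330250}{1806428} = \left(-1993\right) \frac{1}{1351945} + 3330250 \cdot \frac{1}{1806428} = - \frac{1993}{1351945} + \frac{1665125}{903214} = \frac{2249357312623}{1221095651230}$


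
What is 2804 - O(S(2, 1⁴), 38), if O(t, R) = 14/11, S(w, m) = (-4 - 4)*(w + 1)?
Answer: 30830/11 ≈ 2802.7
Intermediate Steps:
S(w, m) = -8 - 8*w (S(w, m) = -8*(1 + w) = -8 - 8*w)
O(t, R) = 14/11 (O(t, R) = 14*(1/11) = 14/11)
2804 - O(S(2, 1⁴), 38) = 2804 - 1*14/11 = 2804 - 14/11 = 30830/11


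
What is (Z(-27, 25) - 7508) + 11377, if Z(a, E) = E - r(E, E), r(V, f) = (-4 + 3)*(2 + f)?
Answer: 3921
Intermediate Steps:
r(V, f) = -2 - f (r(V, f) = -(2 + f) = -2 - f)
Z(a, E) = 2 + 2*E (Z(a, E) = E - (-2 - E) = E + (2 + E) = 2 + 2*E)
(Z(-27, 25) - 7508) + 11377 = ((2 + 2*25) - 7508) + 11377 = ((2 + 50) - 7508) + 11377 = (52 - 7508) + 11377 = -7456 + 11377 = 3921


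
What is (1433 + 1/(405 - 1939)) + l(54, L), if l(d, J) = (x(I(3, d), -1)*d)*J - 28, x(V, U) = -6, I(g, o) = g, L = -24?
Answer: 14083653/1534 ≈ 9181.0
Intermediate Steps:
l(d, J) = -28 - 6*J*d (l(d, J) = (-6*d)*J - 28 = -6*J*d - 28 = -28 - 6*J*d)
(1433 + 1/(405 - 1939)) + l(54, L) = (1433 + 1/(405 - 1939)) + (-28 - 6*(-24)*54) = (1433 + 1/(-1534)) + (-28 + 7776) = (1433 - 1/1534) + 7748 = 2198221/1534 + 7748 = 14083653/1534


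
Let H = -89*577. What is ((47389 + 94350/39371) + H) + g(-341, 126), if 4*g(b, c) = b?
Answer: -637314687/157484 ≈ -4046.9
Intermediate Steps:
g(b, c) = b/4
H = -51353
((47389 + 94350/39371) + H) + g(-341, 126) = ((47389 + 94350/39371) - 51353) + (¼)*(-341) = ((47389 + 94350*(1/39371)) - 51353) - 341/4 = ((47389 + 94350/39371) - 51353) - 341/4 = (1865846669/39371 - 51353) - 341/4 = -155972294/39371 - 341/4 = -637314687/157484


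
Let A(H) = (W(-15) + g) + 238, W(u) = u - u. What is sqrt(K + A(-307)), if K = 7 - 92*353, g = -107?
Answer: I*sqrt(32338) ≈ 179.83*I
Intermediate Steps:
W(u) = 0
A(H) = 131 (A(H) = (0 - 107) + 238 = -107 + 238 = 131)
K = -32469 (K = 7 - 32476 = -32469)
sqrt(K + A(-307)) = sqrt(-32469 + 131) = sqrt(-32338) = I*sqrt(32338)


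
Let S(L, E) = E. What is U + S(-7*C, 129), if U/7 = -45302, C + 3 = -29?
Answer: -316985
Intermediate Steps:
C = -32 (C = -3 - 29 = -32)
U = -317114 (U = 7*(-45302) = -317114)
U + S(-7*C, 129) = -317114 + 129 = -316985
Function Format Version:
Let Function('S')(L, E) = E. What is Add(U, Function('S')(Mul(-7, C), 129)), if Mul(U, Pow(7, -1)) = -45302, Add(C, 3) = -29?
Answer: -316985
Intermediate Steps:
C = -32 (C = Add(-3, -29) = -32)
U = -317114 (U = Mul(7, -45302) = -317114)
Add(U, Function('S')(Mul(-7, C), 129)) = Add(-317114, 129) = -316985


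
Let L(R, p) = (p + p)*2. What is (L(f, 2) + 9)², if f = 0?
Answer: 289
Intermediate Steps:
L(R, p) = 4*p (L(R, p) = (2*p)*2 = 4*p)
(L(f, 2) + 9)² = (4*2 + 9)² = (8 + 9)² = 17² = 289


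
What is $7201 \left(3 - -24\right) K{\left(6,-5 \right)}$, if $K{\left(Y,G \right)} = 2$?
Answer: $388854$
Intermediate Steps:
$7201 \left(3 - -24\right) K{\left(6,-5 \right)} = 7201 \left(3 - -24\right) 2 = 7201 \left(3 + 24\right) 2 = 7201 \cdot 27 \cdot 2 = 7201 \cdot 54 = 388854$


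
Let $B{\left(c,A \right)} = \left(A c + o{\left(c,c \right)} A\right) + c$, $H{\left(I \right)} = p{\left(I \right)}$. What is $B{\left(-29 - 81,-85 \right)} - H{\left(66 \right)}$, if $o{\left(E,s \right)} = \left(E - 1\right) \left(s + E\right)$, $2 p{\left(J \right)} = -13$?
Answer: $- \frac{4132907}{2} \approx -2.0665 \cdot 10^{6}$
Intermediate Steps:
$p{\left(J \right)} = - \frac{13}{2}$ ($p{\left(J \right)} = \frac{1}{2} \left(-13\right) = - \frac{13}{2}$)
$o{\left(E,s \right)} = \left(-1 + E\right) \left(E + s\right)$
$H{\left(I \right)} = - \frac{13}{2}$
$B{\left(c,A \right)} = c + A c + A \left(- 2 c + 2 c^{2}\right)$ ($B{\left(c,A \right)} = \left(A c + \left(c^{2} - c - c + c c\right) A\right) + c = \left(A c + \left(c^{2} - c - c + c^{2}\right) A\right) + c = \left(A c + \left(- 2 c + 2 c^{2}\right) A\right) + c = \left(A c + A \left(- 2 c + 2 c^{2}\right)\right) + c = c + A c + A \left(- 2 c + 2 c^{2}\right)$)
$B{\left(-29 - 81,-85 \right)} - H{\left(66 \right)} = \left(-29 - 81\right) \left(1 - -85 + 2 \left(-85\right) \left(-29 - 81\right)\right) - - \frac{13}{2} = \left(-29 - 81\right) \left(1 + 85 + 2 \left(-85\right) \left(-29 - 81\right)\right) + \frac{13}{2} = - 110 \left(1 + 85 + 2 \left(-85\right) \left(-110\right)\right) + \frac{13}{2} = - 110 \left(1 + 85 + 18700\right) + \frac{13}{2} = \left(-110\right) 18786 + \frac{13}{2} = -2066460 + \frac{13}{2} = - \frac{4132907}{2}$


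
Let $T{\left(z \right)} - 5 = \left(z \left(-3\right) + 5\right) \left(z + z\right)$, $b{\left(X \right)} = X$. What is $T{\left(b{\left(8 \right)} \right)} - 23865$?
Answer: $-24164$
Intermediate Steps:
$T{\left(z \right)} = 5 + 2 z \left(5 - 3 z\right)$ ($T{\left(z \right)} = 5 + \left(z \left(-3\right) + 5\right) \left(z + z\right) = 5 + \left(- 3 z + 5\right) 2 z = 5 + \left(5 - 3 z\right) 2 z = 5 + 2 z \left(5 - 3 z\right)$)
$T{\left(b{\left(8 \right)} \right)} - 23865 = \left(5 - 6 \cdot 8^{2} + 10 \cdot 8\right) - 23865 = \left(5 - 384 + 80\right) - 23865 = -299 - 23865 = -24164$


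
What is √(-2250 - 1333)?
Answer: I*√3583 ≈ 59.858*I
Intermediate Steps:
√(-2250 - 1333) = √(-3583) = I*√3583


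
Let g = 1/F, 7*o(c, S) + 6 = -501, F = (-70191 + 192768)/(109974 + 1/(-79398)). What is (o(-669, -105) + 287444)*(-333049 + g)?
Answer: -6520296692475125100803/68126580522 ≈ -9.5709e+10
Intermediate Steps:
F = 9732368646/8731715651 (F = 122577/(109974 - 1/79398) = 122577/(8731715651/79398) = 122577*(79398/8731715651) = 9732368646/8731715651 ≈ 1.1146)
o(c, S) = -507/7 (o(c, S) = -6/7 + (⅐)*(-501) = -6/7 - 501/7 = -507/7)
g = 8731715651/9732368646 (g = 1/(9732368646/8731715651) = 8731715651/9732368646 ≈ 0.89718)
(o(-669, -105) + 287444)*(-333049 + g) = (-507/7 + 287444)*(-333049 + 8731715651/9732368646) = (2011601/7)*(-3241346913466003/9732368646) = -6520296692475125100803/68126580522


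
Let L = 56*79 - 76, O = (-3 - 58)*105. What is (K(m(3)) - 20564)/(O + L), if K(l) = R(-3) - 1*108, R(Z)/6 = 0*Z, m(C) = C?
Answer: 1216/121 ≈ 10.050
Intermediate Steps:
O = -6405 (O = -61*105 = -6405)
R(Z) = 0 (R(Z) = 6*(0*Z) = 6*0 = 0)
L = 4348 (L = 4424 - 76 = 4348)
K(l) = -108 (K(l) = 0 - 1*108 = 0 - 108 = -108)
(K(m(3)) - 20564)/(O + L) = (-108 - 20564)/(-6405 + 4348) = -20672/(-2057) = -20672*(-1/2057) = 1216/121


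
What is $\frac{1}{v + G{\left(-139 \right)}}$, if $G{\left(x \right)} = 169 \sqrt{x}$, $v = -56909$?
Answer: $- \frac{56909}{3242604260} - \frac{169 i \sqrt{139}}{3242604260} \approx -1.755 \cdot 10^{-5} - 6.1447 \cdot 10^{-7} i$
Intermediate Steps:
$\frac{1}{v + G{\left(-139 \right)}} = \frac{1}{-56909 + 169 \sqrt{-139}} = \frac{1}{-56909 + 169 i \sqrt{139}}$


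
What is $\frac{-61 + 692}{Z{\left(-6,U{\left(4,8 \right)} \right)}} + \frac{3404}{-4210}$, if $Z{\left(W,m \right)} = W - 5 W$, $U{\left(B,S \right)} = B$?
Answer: $\frac{1287407}{50520} \approx 25.483$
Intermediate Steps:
$Z{\left(W,m \right)} = - 4 W$
$\frac{-61 + 692}{Z{\left(-6,U{\left(4,8 \right)} \right)}} + \frac{3404}{-4210} = \frac{-61 + 692}{\left(-4\right) \left(-6\right)} + \frac{3404}{-4210} = \frac{631}{24} + 3404 \left(- \frac{1}{4210}\right) = 631 \cdot \frac{1}{24} - \frac{1702}{2105} = \frac{631}{24} - \frac{1702}{2105} = \frac{1287407}{50520}$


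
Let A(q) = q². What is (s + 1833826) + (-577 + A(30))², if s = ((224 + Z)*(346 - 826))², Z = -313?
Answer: 1826936555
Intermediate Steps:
s = 1824998400 (s = ((224 - 313)*(346 - 826))² = (-89*(-480))² = 42720² = 1824998400)
(s + 1833826) + (-577 + A(30))² = (1824998400 + 1833826) + (-577 + 30²)² = 1826832226 + (-577 + 900)² = 1826832226 + 323² = 1826832226 + 104329 = 1826936555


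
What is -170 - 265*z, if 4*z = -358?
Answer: 47095/2 ≈ 23548.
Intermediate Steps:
z = -179/2 (z = (1/4)*(-358) = -179/2 ≈ -89.500)
-170 - 265*z = -170 - 265*(-179/2) = -170 + 47435/2 = 47095/2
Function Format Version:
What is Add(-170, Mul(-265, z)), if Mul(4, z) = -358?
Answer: Rational(47095, 2) ≈ 23548.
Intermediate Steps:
z = Rational(-179, 2) (z = Mul(Rational(1, 4), -358) = Rational(-179, 2) ≈ -89.500)
Add(-170, Mul(-265, z)) = Add(-170, Mul(-265, Rational(-179, 2))) = Add(-170, Rational(47435, 2)) = Rational(47095, 2)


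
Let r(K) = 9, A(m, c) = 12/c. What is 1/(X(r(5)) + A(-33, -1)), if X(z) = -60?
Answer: -1/72 ≈ -0.013889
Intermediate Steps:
1/(X(r(5)) + A(-33, -1)) = 1/(-60 + 12/(-1)) = 1/(-60 + 12*(-1)) = 1/(-60 - 12) = 1/(-72) = -1/72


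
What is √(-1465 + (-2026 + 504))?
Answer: I*√2987 ≈ 54.653*I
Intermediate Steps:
√(-1465 + (-2026 + 504)) = √(-1465 - 1522) = √(-2987) = I*√2987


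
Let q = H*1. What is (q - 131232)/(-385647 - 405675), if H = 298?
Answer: 65467/395661 ≈ 0.16546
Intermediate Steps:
q = 298 (q = 298*1 = 298)
(q - 131232)/(-385647 - 405675) = (298 - 131232)/(-385647 - 405675) = -130934/(-791322) = -130934*(-1/791322) = 65467/395661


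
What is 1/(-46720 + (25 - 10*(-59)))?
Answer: -1/46105 ≈ -2.1690e-5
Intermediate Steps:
1/(-46720 + (25 - 10*(-59))) = 1/(-46720 + (25 + 590)) = 1/(-46720 + 615) = 1/(-46105) = -1/46105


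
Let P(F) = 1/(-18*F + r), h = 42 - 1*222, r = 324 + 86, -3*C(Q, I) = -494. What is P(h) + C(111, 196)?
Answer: 1803103/10950 ≈ 164.67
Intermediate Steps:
C(Q, I) = 494/3 (C(Q, I) = -⅓*(-494) = 494/3)
r = 410
h = -180 (h = 42 - 222 = -180)
P(F) = 1/(410 - 18*F) (P(F) = 1/(-18*F + 410) = 1/(410 - 18*F))
P(h) + C(111, 196) = -1/(-410 + 18*(-180)) + 494/3 = -1/(-410 - 3240) + 494/3 = -1/(-3650) + 494/3 = -1*(-1/3650) + 494/3 = 1/3650 + 494/3 = 1803103/10950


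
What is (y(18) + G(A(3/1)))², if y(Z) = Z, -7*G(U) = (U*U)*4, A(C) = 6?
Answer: 324/49 ≈ 6.6122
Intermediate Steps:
G(U) = -4*U²/7 (G(U) = -U*U*4/7 = -U²*4/7 = -4*U²/7)
(y(18) + G(A(3/1)))² = (18 - 4/7*6²)² = (18 - 4/7*36)² = (18 - 144/7)² = (-18/7)² = 324/49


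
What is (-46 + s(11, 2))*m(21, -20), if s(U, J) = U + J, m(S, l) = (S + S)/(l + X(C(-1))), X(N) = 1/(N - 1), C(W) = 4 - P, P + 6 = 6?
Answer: 4158/59 ≈ 70.475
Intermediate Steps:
P = 0 (P = -6 + 6 = 0)
C(W) = 4 (C(W) = 4 - 1*0 = 4 + 0 = 4)
X(N) = 1/(-1 + N)
m(S, l) = 2*S/(⅓ + l) (m(S, l) = (S + S)/(l + 1/(-1 + 4)) = (2*S)/(l + 1/3) = (2*S)/(l + ⅓) = (2*S)/(⅓ + l) = 2*S/(⅓ + l))
s(U, J) = J + U
(-46 + s(11, 2))*m(21, -20) = (-46 + (2 + 11))*(6*21/(1 + 3*(-20))) = (-46 + 13)*(6*21/(1 - 60)) = -198*21/(-59) = -198*21*(-1)/59 = -33*(-126/59) = 4158/59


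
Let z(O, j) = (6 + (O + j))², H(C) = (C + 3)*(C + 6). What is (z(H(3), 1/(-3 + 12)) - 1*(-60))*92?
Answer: 27373772/81 ≈ 3.3795e+5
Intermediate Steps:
H(C) = (3 + C)*(6 + C)
z(O, j) = (6 + O + j)²
(z(H(3), 1/(-3 + 12)) - 1*(-60))*92 = ((6 + (18 + 3² + 9*3) + 1/(-3 + 12))² - 1*(-60))*92 = ((6 + (18 + 9 + 27) + 1/9)² + 60)*92 = ((6 + 54 + ⅑)² + 60)*92 = ((541/9)² + 60)*92 = (292681/81 + 60)*92 = (297541/81)*92 = 27373772/81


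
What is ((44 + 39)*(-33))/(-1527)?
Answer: 913/509 ≈ 1.7937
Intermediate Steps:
((44 + 39)*(-33))/(-1527) = (83*(-33))*(-1/1527) = -2739*(-1/1527) = 913/509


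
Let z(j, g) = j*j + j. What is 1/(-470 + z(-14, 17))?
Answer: -1/288 ≈ -0.0034722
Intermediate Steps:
z(j, g) = j + j² (z(j, g) = j² + j = j + j²)
1/(-470 + z(-14, 17)) = 1/(-470 - 14*(1 - 14)) = 1/(-470 - 14*(-13)) = 1/(-470 + 182) = 1/(-288) = -1/288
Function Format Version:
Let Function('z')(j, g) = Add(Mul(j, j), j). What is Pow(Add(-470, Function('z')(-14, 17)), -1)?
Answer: Rational(-1, 288) ≈ -0.0034722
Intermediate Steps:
Function('z')(j, g) = Add(j, Pow(j, 2)) (Function('z')(j, g) = Add(Pow(j, 2), j) = Add(j, Pow(j, 2)))
Pow(Add(-470, Function('z')(-14, 17)), -1) = Pow(Add(-470, Mul(-14, Add(1, -14))), -1) = Pow(Add(-470, Mul(-14, -13)), -1) = Pow(Add(-470, 182), -1) = Pow(-288, -1) = Rational(-1, 288)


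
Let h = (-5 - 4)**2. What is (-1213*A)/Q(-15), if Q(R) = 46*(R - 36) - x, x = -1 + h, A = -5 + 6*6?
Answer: 31/2 ≈ 15.500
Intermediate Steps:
h = 81 (h = (-9)**2 = 81)
A = 31 (A = -5 + 36 = 31)
x = 80 (x = -1 + 81 = 80)
Q(R) = -1736 + 46*R (Q(R) = 46*(R - 36) - 1*80 = 46*(-36 + R) - 80 = (-1656 + 46*R) - 80 = -1736 + 46*R)
(-1213*A)/Q(-15) = (-1213*31)/(-1736 + 46*(-15)) = -37603/(-1736 - 690) = -37603/(-2426) = -37603*(-1/2426) = 31/2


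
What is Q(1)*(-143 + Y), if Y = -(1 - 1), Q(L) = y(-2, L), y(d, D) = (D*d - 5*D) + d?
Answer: 1287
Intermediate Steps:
y(d, D) = d - 5*D + D*d (y(d, D) = (-5*D + D*d) + d = d - 5*D + D*d)
Q(L) = -2 - 7*L (Q(L) = -2 - 5*L + L*(-2) = -2 - 5*L - 2*L = -2 - 7*L)
Y = 0 (Y = -1*0 = 0)
Q(1)*(-143 + Y) = (-2 - 7*1)*(-143 + 0) = (-2 - 7)*(-143) = -9*(-143) = 1287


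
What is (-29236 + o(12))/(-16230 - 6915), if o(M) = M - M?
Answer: 29236/23145 ≈ 1.2632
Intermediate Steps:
o(M) = 0
(-29236 + o(12))/(-16230 - 6915) = (-29236 + 0)/(-16230 - 6915) = -29236/(-23145) = -29236*(-1/23145) = 29236/23145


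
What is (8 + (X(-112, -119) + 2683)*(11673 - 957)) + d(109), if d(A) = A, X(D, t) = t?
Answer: 27475941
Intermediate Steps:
(8 + (X(-112, -119) + 2683)*(11673 - 957)) + d(109) = (8 + (-119 + 2683)*(11673 - 957)) + 109 = (8 + 2564*10716) + 109 = (8 + 27475824) + 109 = 27475832 + 109 = 27475941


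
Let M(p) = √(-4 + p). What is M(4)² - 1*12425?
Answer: -12425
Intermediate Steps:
M(4)² - 1*12425 = (√(-4 + 4))² - 1*12425 = (√0)² - 12425 = 0² - 12425 = 0 - 12425 = -12425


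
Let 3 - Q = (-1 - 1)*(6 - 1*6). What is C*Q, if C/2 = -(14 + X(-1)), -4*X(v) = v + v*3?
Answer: -90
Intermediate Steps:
X(v) = -v (X(v) = -(v + v*3)/4 = -(v + 3*v)/4 = -v)
C = -30 (C = 2*(-(14 - 1*(-1))) = 2*(-(14 + 1)) = 2*(-1*15) = 2*(-15) = -30)
Q = 3 (Q = 3 - (-1 - 1)*(6 - 1*6) = 3 - (-2)*(6 - 6) = 3 - (-2)*0 = 3 - 1*0 = 3 + 0 = 3)
C*Q = -30*3 = -90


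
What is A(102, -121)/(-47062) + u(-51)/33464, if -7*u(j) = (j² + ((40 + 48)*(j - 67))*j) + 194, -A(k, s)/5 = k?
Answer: -12467677009/5512089688 ≈ -2.2619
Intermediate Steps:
A(k, s) = -5*k
u(j) = -194/7 - j²/7 - j*(-5896 + 88*j)/7 (u(j) = -((j² + ((40 + 48)*(j - 67))*j) + 194)/7 = -((j² + (88*(-67 + j))*j) + 194)/7 = -((j² + (-5896 + 88*j)*j) + 194)/7 = -((j² + j*(-5896 + 88*j)) + 194)/7 = -(194 + j² + j*(-5896 + 88*j))/7 = -194/7 - j²/7 - j*(-5896 + 88*j)/7)
A(102, -121)/(-47062) + u(-51)/33464 = -5*102/(-47062) + (-194/7 - 89/7*(-51)² + (5896/7)*(-51))/33464 = -510*(-1/47062) + (-194/7 - 89/7*2601 - 300696/7)*(1/33464) = 255/23531 + (-194/7 - 231489/7 - 300696/7)*(1/33464) = 255/23531 - 532379/7*1/33464 = 255/23531 - 532379/234248 = -12467677009/5512089688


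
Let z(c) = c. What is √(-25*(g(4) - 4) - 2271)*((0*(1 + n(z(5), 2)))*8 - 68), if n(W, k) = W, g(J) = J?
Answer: -68*I*√2271 ≈ -3240.5*I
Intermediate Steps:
√(-25*(g(4) - 4) - 2271)*((0*(1 + n(z(5), 2)))*8 - 68) = √(-25*(4 - 4) - 2271)*((0*(1 + 5))*8 - 68) = √(-25*0 - 2271)*((0*6)*8 - 68) = √(0 - 2271)*(0*8 - 68) = √(-2271)*(0 - 68) = (I*√2271)*(-68) = -68*I*√2271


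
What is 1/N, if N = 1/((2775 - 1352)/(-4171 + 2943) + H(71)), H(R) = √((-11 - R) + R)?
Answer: -1423/1228 + I*√11 ≈ -1.1588 + 3.3166*I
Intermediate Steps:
H(R) = I*√11 (H(R) = √(-11) = I*√11)
N = 1/(-1423/1228 + I*√11) (N = 1/((2775 - 1352)/(-4171 + 2943) + I*√11) = 1/(1423/(-1228) + I*√11) = 1/(1423*(-1/1228) + I*√11) = 1/(-1423/1228 + I*√11) ≈ -0.093884 - 0.26871*I)
1/N = 1/(-1747444/18612753 - 1507984*I*√11/18612753)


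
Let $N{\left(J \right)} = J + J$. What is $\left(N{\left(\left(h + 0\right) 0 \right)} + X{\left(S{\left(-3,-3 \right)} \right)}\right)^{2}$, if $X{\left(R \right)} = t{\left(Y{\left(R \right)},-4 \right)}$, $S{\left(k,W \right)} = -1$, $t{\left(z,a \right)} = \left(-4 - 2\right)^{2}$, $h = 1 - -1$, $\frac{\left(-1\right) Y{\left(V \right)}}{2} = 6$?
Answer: $1296$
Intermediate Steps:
$Y{\left(V \right)} = -12$ ($Y{\left(V \right)} = \left(-2\right) 6 = -12$)
$h = 2$ ($h = 1 + 1 = 2$)
$t{\left(z,a \right)} = 36$ ($t{\left(z,a \right)} = \left(-6\right)^{2} = 36$)
$N{\left(J \right)} = 2 J$
$X{\left(R \right)} = 36$
$\left(N{\left(\left(h + 0\right) 0 \right)} + X{\left(S{\left(-3,-3 \right)} \right)}\right)^{2} = \left(2 \left(2 + 0\right) 0 + 36\right)^{2} = \left(2 \cdot 2 \cdot 0 + 36\right)^{2} = \left(2 \cdot 0 + 36\right)^{2} = \left(0 + 36\right)^{2} = 36^{2} = 1296$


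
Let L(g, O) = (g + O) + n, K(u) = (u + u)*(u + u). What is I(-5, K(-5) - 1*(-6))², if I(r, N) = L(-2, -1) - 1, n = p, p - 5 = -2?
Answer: 1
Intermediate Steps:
p = 3 (p = 5 - 2 = 3)
n = 3
K(u) = 4*u² (K(u) = (2*u)*(2*u) = 4*u²)
L(g, O) = 3 + O + g (L(g, O) = (g + O) + 3 = (O + g) + 3 = 3 + O + g)
I(r, N) = -1 (I(r, N) = (3 - 1 - 2) - 1 = 0 - 1 = -1)
I(-5, K(-5) - 1*(-6))² = (-1)² = 1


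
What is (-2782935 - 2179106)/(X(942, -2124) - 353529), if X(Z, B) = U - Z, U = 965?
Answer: 4962041/353506 ≈ 14.037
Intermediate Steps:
X(Z, B) = 965 - Z
(-2782935 - 2179106)/(X(942, -2124) - 353529) = (-2782935 - 2179106)/((965 - 1*942) - 353529) = -4962041/((965 - 942) - 353529) = -4962041/(23 - 353529) = -4962041/(-353506) = -4962041*(-1/353506) = 4962041/353506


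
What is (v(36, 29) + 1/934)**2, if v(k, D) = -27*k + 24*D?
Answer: 66452075089/872356 ≈ 76175.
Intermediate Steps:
(v(36, 29) + 1/934)**2 = ((-27*36 + 24*29) + 1/934)**2 = ((-972 + 696) + 1/934)**2 = (-276 + 1/934)**2 = (-257783/934)**2 = 66452075089/872356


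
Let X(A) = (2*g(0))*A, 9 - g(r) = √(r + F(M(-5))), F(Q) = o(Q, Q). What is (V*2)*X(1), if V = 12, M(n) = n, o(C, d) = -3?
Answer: 432 - 48*I*√3 ≈ 432.0 - 83.138*I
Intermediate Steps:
F(Q) = -3
g(r) = 9 - √(-3 + r) (g(r) = 9 - √(r - 3) = 9 - √(-3 + r))
X(A) = A*(18 - 2*I*√3) (X(A) = (2*(9 - √(-3 + 0)))*A = (2*(9 - √(-3)))*A = (2*(9 - I*√3))*A = (18 - 2*I*√3)*A = A*(18 - 2*I*√3))
(V*2)*X(1) = (12*2)*(2*1*(9 - I*√3)) = 24*(18 - 2*I*√3) = 432 - 48*I*√3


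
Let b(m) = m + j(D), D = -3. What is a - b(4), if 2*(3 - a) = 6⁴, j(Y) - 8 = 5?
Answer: -662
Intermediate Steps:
j(Y) = 13 (j(Y) = 8 + 5 = 13)
a = -645 (a = 3 - ½*6⁴ = 3 - ½*1296 = 3 - 648 = -645)
b(m) = 13 + m (b(m) = m + 13 = 13 + m)
a - b(4) = -645 - (13 + 4) = -645 - 1*17 = -645 - 17 = -662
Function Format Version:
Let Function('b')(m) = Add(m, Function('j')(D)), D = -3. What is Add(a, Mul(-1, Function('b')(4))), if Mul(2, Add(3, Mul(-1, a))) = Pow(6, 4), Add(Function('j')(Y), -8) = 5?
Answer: -662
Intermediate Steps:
Function('j')(Y) = 13 (Function('j')(Y) = Add(8, 5) = 13)
a = -645 (a = Add(3, Mul(Rational(-1, 2), Pow(6, 4))) = Add(3, Mul(Rational(-1, 2), 1296)) = Add(3, -648) = -645)
Function('b')(m) = Add(13, m) (Function('b')(m) = Add(m, 13) = Add(13, m))
Add(a, Mul(-1, Function('b')(4))) = Add(-645, Mul(-1, Add(13, 4))) = Add(-645, Mul(-1, 17)) = Add(-645, -17) = -662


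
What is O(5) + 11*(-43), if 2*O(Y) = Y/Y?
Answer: -945/2 ≈ -472.50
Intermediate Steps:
O(Y) = 1/2 (O(Y) = (Y/Y)/2 = (1/2)*1 = 1/2)
O(5) + 11*(-43) = 1/2 + 11*(-43) = 1/2 - 473 = -945/2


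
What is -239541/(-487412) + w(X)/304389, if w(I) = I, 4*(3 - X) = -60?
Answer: 8102490985/16484761252 ≈ 0.49151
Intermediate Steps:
X = 18 (X = 3 - ¼*(-60) = 3 + 15 = 18)
-239541/(-487412) + w(X)/304389 = -239541/(-487412) + 18/304389 = -239541*(-1/487412) + 18*(1/304389) = 239541/487412 + 2/33821 = 8102490985/16484761252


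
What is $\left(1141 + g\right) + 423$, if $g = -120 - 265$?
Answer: $1179$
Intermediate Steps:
$g = -385$ ($g = -120 - 265 = -385$)
$\left(1141 + g\right) + 423 = \left(1141 - 385\right) + 423 = 756 + 423 = 1179$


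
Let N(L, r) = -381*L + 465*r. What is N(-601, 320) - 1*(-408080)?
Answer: 785861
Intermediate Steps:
N(-601, 320) - 1*(-408080) = (-381*(-601) + 465*320) - 1*(-408080) = (228981 + 148800) + 408080 = 377781 + 408080 = 785861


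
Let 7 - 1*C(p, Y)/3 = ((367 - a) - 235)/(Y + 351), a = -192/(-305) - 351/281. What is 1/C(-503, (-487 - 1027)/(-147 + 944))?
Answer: 23845959265/473588648832 ≈ 0.050352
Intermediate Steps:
a = -53103/85705 (a = -192*(-1/305) - 351*1/281 = 192/305 - 351/281 = -53103/85705 ≈ -0.61960)
C(p, Y) = 21 - 34098489/(85705*(351 + Y)) (C(p, Y) = 21 - 3*((367 - 1*(-53103/85705)) - 235)/(Y + 351) = 21 - 3*((367 + 53103/85705) - 235)/(351 + Y) = 21 - 3*(31506838/85705 - 235)/(351 + Y) = 21 - 34098489/(85705*(351 + Y)))
1/C(-503, (-487 - 1027)/(-147 + 944)) = 1/(3*(199211022 + 599935*((-487 - 1027)/(-147 + 944)))/(85705*(351 + (-487 - 1027)/(-147 + 944)))) = 1/(3*(199211022 + 599935*(-1514/797))/(85705*(351 - 1514/797))) = 1/(3*(199211022 - 908301590/797)/(85705*(278233/797))) = 1/((3/85705)*(797/278233)*(157862882944/797)) = 1/(473588648832/23845959265) = 23845959265/473588648832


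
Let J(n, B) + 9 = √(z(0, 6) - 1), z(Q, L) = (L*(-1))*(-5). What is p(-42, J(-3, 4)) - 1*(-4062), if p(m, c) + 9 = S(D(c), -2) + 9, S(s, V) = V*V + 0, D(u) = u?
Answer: 4066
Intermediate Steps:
z(Q, L) = 5*L (z(Q, L) = -L*(-5) = 5*L)
J(n, B) = -9 + √29 (J(n, B) = -9 + √(5*6 - 1) = -9 + √(30 - 1) = -9 + √29)
S(s, V) = V² (S(s, V) = V² + 0 = V²)
p(m, c) = 4 (p(m, c) = -9 + ((-2)² + 9) = -9 + (4 + 9) = -9 + 13 = 4)
p(-42, J(-3, 4)) - 1*(-4062) = 4 - 1*(-4062) = 4 + 4062 = 4066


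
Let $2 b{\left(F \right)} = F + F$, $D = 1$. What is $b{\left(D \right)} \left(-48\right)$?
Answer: $-48$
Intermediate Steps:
$b{\left(F \right)} = F$ ($b{\left(F \right)} = \frac{F + F}{2} = \frac{2 F}{2} = F$)
$b{\left(D \right)} \left(-48\right) = 1 \left(-48\right) = -48$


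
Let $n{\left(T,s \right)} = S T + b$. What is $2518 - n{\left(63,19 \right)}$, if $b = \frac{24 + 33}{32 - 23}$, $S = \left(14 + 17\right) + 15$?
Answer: $- \frac{1159}{3} \approx -386.33$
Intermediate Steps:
$S = 46$ ($S = 31 + 15 = 46$)
$b = \frac{19}{3}$ ($b = \frac{57}{9} = 57 \cdot \frac{1}{9} = \frac{19}{3} \approx 6.3333$)
$n{\left(T,s \right)} = \frac{19}{3} + 46 T$ ($n{\left(T,s \right)} = 46 T + \frac{19}{3} = \frac{19}{3} + 46 T$)
$2518 - n{\left(63,19 \right)} = 2518 - \left(\frac{19}{3} + 46 \cdot 63\right) = 2518 - \left(\frac{19}{3} + 2898\right) = 2518 - \frac{8713}{3} = - \frac{1159}{3}$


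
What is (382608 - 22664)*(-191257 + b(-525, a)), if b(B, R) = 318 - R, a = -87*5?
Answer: -68570771776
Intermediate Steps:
a = -435
(382608 - 22664)*(-191257 + b(-525, a)) = (382608 - 22664)*(-191257 + (318 - 1*(-435))) = 359944*(-191257 + (318 + 435)) = 359944*(-191257 + 753) = 359944*(-190504) = -68570771776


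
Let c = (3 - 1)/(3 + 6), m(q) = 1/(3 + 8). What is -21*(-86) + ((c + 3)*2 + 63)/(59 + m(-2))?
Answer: 422879/234 ≈ 1807.2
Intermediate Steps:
m(q) = 1/11
c = 2/9 ≈ 0.22222
-21*(-86) + ((c + 3)*2 + 63)/(59 + m(-2)) = -21*(-86) + ((2/9 + 3)*2 + 63)/(59 + 1/11) = 1806 + ((29/9)*2 + 63)/(650/11) = 1806 + (58/9 + 63)*(11/650) = 1806 + (625/9)*(11/650) = 1806 + 275/234 = 422879/234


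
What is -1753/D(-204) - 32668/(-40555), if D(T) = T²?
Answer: 1288418573/1687736880 ≈ 0.76340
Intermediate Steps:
-1753/D(-204) - 32668/(-40555) = -1753/((-204)²) - 32668/(-40555) = -1753/41616 - 32668*(-1/40555) = -1753*1/41616 + 32668/40555 = -1753/41616 + 32668/40555 = 1288418573/1687736880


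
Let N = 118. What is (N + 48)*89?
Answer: 14774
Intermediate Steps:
(N + 48)*89 = (118 + 48)*89 = 166*89 = 14774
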